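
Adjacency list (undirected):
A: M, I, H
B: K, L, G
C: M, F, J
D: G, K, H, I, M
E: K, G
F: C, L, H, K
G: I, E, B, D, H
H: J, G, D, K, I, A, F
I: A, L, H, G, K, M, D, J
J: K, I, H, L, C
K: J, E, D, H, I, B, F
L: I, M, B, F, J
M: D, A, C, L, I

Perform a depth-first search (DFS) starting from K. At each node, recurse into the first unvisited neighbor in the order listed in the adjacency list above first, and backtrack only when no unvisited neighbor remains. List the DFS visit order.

K, J, I, A, M, D, G, E, B, L, F, C, H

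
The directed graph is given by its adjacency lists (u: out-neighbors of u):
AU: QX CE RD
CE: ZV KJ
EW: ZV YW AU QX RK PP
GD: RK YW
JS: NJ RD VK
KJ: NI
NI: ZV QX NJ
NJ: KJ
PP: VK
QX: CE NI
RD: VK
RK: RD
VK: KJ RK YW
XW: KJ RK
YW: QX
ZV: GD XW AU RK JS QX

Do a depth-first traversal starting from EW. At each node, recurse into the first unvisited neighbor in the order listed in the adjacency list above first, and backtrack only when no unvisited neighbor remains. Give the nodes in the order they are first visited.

EW → ZV → GD → RK → RD → VK → KJ → NI → QX → CE → NJ → YW → XW → AU → JS → PP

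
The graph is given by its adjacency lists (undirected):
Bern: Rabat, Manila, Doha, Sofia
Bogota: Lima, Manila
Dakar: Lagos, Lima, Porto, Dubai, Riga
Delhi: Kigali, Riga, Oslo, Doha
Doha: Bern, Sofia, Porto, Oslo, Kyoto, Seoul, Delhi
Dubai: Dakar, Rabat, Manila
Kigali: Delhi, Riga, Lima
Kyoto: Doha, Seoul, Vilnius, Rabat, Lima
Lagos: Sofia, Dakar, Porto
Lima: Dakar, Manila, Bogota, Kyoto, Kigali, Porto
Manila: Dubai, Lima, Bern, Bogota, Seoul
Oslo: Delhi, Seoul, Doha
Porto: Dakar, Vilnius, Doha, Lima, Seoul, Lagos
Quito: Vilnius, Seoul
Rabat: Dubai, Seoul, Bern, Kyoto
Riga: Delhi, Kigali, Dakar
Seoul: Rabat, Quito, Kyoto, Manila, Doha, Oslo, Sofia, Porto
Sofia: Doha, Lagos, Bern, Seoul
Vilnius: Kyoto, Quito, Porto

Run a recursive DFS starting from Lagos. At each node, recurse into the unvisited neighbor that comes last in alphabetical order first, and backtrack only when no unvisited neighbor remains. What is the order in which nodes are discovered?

Lagos -> Sofia -> Seoul -> Rabat -> Kyoto -> Vilnius -> Quito -> Porto -> Lima -> Manila -> Dubai -> Dakar -> Riga -> Kigali -> Delhi -> Oslo -> Doha -> Bern -> Bogota

Visit Lagos
Lagos → Sofia
Sofia → Seoul
Seoul → Rabat
Rabat → Kyoto
Kyoto → Vilnius
Vilnius → Quito
Vilnius → Porto
Porto → Lima
Lima → Manila
Manila → Dubai
Dubai → Dakar
Dakar → Riga
Riga → Kigali
Kigali → Delhi
Delhi → Oslo
Oslo → Doha
Doha → Bern
Manila → Bogota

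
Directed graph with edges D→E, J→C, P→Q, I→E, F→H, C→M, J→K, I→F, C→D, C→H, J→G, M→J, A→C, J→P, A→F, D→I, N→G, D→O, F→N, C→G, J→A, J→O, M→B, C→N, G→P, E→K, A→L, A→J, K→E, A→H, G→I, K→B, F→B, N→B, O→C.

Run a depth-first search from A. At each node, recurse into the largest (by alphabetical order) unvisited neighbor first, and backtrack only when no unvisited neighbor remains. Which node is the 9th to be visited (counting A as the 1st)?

G

Visit A
A → L
A → J
J → P
P → Q
J → O
O → C
C → N
N → G
G → I
I → F
F → H
F → B
I → E
E → K
C → M
C → D

Visit order: A, L, J, P, Q, O, C, N, G, I, F, H, B, E, K, M, D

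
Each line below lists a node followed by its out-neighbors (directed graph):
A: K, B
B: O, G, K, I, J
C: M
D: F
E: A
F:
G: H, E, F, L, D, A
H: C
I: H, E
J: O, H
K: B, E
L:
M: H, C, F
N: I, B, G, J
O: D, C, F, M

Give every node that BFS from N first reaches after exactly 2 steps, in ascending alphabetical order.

Level 0: N
Level 1: B, G, I, J
Level 2: A, D, E, F, H, K, L, O
Level 3: C, M

A, D, E, F, H, K, L, O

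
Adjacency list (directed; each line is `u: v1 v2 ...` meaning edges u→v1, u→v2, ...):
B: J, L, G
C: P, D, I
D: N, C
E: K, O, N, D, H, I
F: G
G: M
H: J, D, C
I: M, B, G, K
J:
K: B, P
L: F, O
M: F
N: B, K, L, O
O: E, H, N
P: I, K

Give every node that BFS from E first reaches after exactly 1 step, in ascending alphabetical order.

Level 0: E
Level 1: D, H, I, K, N, O
Level 2: B, C, G, J, L, M, P
Level 3: F

D, H, I, K, N, O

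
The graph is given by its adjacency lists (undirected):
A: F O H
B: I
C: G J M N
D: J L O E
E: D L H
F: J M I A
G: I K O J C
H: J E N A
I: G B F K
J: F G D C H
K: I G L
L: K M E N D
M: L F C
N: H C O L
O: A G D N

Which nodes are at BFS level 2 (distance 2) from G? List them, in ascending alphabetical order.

A, B, D, F, H, L, M, N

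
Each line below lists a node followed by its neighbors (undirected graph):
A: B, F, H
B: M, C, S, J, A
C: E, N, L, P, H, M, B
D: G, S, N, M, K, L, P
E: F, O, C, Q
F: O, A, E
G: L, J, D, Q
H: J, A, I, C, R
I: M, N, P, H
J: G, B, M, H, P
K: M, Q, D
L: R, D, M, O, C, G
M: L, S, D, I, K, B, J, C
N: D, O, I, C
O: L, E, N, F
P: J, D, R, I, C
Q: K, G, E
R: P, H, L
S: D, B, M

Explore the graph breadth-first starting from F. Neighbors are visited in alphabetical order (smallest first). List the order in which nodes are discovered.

Visit F; enqueue A, E, O → queue [A, E, O]
Visit A; enqueue B, H → queue [E, O, B, H]
Visit E; enqueue C, Q → queue [O, B, H, C, Q]
Visit O; enqueue L, N → queue [B, H, C, Q, L, N]
Visit B; enqueue J, M, S → queue [H, C, Q, L, N, J, M, S]
Visit H; enqueue I, R → queue [C, Q, L, N, J, M, S, I, R]
Visit C; enqueue P → queue [Q, L, N, J, M, S, I, R, P]
Visit Q; enqueue G, K → queue [L, N, J, M, S, I, R, P, G, K]
Visit L; enqueue D → queue [N, J, M, S, I, R, P, G, K, D]
Visit N → queue [J, M, S, I, R, P, G, K, D]
Visit J → queue [M, S, I, R, P, G, K, D]
Visit M → queue [S, I, R, P, G, K, D]
Visit S → queue [I, R, P, G, K, D]
Visit I → queue [R, P, G, K, D]
Visit R → queue [P, G, K, D]
Visit P → queue [G, K, D]
Visit G → queue [K, D]
Visit K → queue [D]
Visit D → queue []

F -> A -> E -> O -> B -> H -> C -> Q -> L -> N -> J -> M -> S -> I -> R -> P -> G -> K -> D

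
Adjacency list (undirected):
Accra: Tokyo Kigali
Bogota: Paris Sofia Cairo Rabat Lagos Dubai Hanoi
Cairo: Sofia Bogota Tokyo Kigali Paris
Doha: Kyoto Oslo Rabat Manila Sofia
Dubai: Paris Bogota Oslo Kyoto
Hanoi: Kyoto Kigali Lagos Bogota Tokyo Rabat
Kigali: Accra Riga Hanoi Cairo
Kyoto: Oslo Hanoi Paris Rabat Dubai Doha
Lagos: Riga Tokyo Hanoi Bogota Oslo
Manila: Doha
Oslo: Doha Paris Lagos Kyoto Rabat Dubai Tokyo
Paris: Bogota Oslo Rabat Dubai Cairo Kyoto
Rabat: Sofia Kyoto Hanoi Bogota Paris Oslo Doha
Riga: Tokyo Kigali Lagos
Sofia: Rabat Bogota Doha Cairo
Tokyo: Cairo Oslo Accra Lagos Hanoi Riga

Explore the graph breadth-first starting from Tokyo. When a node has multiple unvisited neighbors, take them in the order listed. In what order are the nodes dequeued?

Visit Tokyo; enqueue Cairo, Oslo, Accra, Lagos, Hanoi, Riga → queue [Cairo, Oslo, Accra, Lagos, Hanoi, Riga]
Visit Cairo; enqueue Sofia, Bogota, Kigali, Paris → queue [Oslo, Accra, Lagos, Hanoi, Riga, Sofia, Bogota, Kigali, Paris]
Visit Oslo; enqueue Doha, Kyoto, Rabat, Dubai → queue [Accra, Lagos, Hanoi, Riga, Sofia, Bogota, Kigali, Paris, Doha, Kyoto, Rabat, Dubai]
Visit Accra → queue [Lagos, Hanoi, Riga, Sofia, Bogota, Kigali, Paris, Doha, Kyoto, Rabat, Dubai]
Visit Lagos → queue [Hanoi, Riga, Sofia, Bogota, Kigali, Paris, Doha, Kyoto, Rabat, Dubai]
Visit Hanoi → queue [Riga, Sofia, Bogota, Kigali, Paris, Doha, Kyoto, Rabat, Dubai]
Visit Riga → queue [Sofia, Bogota, Kigali, Paris, Doha, Kyoto, Rabat, Dubai]
Visit Sofia → queue [Bogota, Kigali, Paris, Doha, Kyoto, Rabat, Dubai]
Visit Bogota → queue [Kigali, Paris, Doha, Kyoto, Rabat, Dubai]
Visit Kigali → queue [Paris, Doha, Kyoto, Rabat, Dubai]
Visit Paris → queue [Doha, Kyoto, Rabat, Dubai]
Visit Doha; enqueue Manila → queue [Kyoto, Rabat, Dubai, Manila]
Visit Kyoto → queue [Rabat, Dubai, Manila]
Visit Rabat → queue [Dubai, Manila]
Visit Dubai → queue [Manila]
Visit Manila → queue []

Tokyo, Cairo, Oslo, Accra, Lagos, Hanoi, Riga, Sofia, Bogota, Kigali, Paris, Doha, Kyoto, Rabat, Dubai, Manila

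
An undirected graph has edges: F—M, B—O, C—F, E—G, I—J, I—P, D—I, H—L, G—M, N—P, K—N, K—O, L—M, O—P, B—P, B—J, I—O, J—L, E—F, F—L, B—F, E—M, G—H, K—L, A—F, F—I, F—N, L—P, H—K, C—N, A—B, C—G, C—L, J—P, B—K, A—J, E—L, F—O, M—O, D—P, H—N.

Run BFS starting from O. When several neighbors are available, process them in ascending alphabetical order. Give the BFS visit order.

Visit O; enqueue B, F, I, K, M, P → queue [B, F, I, K, M, P]
Visit B; enqueue A, J → queue [F, I, K, M, P, A, J]
Visit F; enqueue C, E, L, N → queue [I, K, M, P, A, J, C, E, L, N]
Visit I; enqueue D → queue [K, M, P, A, J, C, E, L, N, D]
Visit K; enqueue H → queue [M, P, A, J, C, E, L, N, D, H]
Visit M; enqueue G → queue [P, A, J, C, E, L, N, D, H, G]
Visit P → queue [A, J, C, E, L, N, D, H, G]
Visit A → queue [J, C, E, L, N, D, H, G]
Visit J → queue [C, E, L, N, D, H, G]
Visit C → queue [E, L, N, D, H, G]
Visit E → queue [L, N, D, H, G]
Visit L → queue [N, D, H, G]
Visit N → queue [D, H, G]
Visit D → queue [H, G]
Visit H → queue [G]
Visit G → queue []

O, B, F, I, K, M, P, A, J, C, E, L, N, D, H, G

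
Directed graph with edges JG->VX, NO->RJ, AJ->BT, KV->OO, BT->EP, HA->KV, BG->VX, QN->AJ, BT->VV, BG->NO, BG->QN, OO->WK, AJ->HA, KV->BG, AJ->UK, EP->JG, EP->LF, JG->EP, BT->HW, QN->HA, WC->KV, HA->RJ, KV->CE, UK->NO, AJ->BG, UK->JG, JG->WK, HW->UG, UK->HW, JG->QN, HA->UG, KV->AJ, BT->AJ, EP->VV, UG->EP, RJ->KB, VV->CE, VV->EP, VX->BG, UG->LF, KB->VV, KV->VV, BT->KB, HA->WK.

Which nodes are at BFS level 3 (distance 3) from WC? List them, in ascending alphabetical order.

BT, EP, HA, NO, QN, UK, VX, WK

Level 0: WC
Level 1: KV
Level 2: AJ, BG, CE, OO, VV
Level 3: BT, EP, HA, NO, QN, UK, VX, WK
Level 4: HW, JG, KB, LF, RJ, UG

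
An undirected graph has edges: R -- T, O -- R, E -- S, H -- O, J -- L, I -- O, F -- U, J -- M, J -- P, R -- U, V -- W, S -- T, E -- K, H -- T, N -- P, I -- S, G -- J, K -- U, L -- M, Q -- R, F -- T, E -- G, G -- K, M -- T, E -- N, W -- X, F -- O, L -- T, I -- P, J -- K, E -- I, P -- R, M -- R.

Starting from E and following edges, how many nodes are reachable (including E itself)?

17

BFS from E visits: E, S, N, K, I, G, T, P, U, J, O, R, M, L, H, F, Q
Reachable nodes: 17 of 20 total.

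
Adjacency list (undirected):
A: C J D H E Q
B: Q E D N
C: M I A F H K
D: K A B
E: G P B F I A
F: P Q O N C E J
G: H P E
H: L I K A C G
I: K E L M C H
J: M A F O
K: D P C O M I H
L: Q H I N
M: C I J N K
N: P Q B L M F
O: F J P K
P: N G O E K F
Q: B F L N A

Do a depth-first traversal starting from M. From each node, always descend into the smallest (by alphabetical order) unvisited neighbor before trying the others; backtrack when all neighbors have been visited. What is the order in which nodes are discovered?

M -> C -> A -> D -> B -> E -> F -> J -> O -> K -> H -> G -> P -> N -> L -> I -> Q

Visit M
M → C
C → A
A → D
D → B
B → E
E → F
F → J
J → O
O → K
K → H
H → G
G → P
P → N
N → L
L → I
L → Q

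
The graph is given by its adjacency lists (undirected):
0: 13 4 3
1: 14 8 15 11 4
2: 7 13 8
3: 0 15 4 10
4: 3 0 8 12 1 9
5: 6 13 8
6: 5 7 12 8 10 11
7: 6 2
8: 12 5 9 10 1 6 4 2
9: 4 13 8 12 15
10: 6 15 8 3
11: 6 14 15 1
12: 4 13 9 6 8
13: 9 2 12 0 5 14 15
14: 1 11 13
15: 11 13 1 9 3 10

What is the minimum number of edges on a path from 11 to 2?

3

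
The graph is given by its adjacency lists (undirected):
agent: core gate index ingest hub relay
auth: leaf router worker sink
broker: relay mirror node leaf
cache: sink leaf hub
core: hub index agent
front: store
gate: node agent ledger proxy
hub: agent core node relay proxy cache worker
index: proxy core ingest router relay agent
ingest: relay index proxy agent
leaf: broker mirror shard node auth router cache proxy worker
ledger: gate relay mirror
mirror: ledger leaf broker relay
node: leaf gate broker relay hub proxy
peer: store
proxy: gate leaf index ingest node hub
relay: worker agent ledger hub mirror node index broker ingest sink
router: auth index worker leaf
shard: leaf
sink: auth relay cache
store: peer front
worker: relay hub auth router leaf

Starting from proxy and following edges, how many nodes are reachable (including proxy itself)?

19

BFS from proxy visits: proxy, gate, leaf, index, ingest, node, hub, agent, ledger, broker, mirror, shard, auth, router, cache, worker, core, relay, sink
Reachable nodes: 19 of 22 total.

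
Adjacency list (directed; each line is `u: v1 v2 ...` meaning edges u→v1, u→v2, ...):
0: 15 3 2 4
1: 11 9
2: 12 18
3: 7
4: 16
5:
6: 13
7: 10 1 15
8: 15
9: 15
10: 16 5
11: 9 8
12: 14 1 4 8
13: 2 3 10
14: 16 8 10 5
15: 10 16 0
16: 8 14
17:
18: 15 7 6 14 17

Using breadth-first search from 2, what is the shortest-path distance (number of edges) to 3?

4

Level 0: 2
Level 1: 12, 18
Level 2: 1, 4, 6, 7, 8, 14, 15, 17
Level 3: 0, 5, 9, 10, 11, 13, 16
Level 4: 3
3 first appears at level 4.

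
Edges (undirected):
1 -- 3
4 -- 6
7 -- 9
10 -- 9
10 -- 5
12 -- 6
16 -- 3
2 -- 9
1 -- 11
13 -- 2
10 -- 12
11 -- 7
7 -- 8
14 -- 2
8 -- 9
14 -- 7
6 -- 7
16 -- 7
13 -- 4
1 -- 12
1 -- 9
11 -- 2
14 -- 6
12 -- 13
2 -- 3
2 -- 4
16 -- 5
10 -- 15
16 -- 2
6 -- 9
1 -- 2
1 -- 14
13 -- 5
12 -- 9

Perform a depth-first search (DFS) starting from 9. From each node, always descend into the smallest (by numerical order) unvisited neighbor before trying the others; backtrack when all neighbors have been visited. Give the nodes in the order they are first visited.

Visit 9
9 → 1
1 → 2
2 → 3
3 → 16
16 → 5
5 → 10
10 → 12
12 → 6
6 → 4
4 → 13
6 → 7
7 → 8
7 → 11
7 → 14
10 → 15

9 → 1 → 2 → 3 → 16 → 5 → 10 → 12 → 6 → 4 → 13 → 7 → 8 → 11 → 14 → 15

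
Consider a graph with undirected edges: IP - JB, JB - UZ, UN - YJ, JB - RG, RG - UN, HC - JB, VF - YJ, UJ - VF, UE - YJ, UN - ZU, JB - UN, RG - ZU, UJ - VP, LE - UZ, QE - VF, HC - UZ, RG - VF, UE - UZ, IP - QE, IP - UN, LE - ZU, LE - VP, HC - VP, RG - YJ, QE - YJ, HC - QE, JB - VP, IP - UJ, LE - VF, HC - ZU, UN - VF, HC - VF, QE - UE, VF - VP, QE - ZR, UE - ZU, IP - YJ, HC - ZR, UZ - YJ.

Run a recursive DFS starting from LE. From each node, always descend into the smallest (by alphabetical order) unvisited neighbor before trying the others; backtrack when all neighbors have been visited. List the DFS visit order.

Visit LE
LE → UZ
UZ → HC
HC → JB
JB → IP
IP → QE
QE → UE
UE → YJ
YJ → RG
RG → UN
UN → VF
VF → UJ
UJ → VP
UN → ZU
QE → ZR

LE UZ HC JB IP QE UE YJ RG UN VF UJ VP ZU ZR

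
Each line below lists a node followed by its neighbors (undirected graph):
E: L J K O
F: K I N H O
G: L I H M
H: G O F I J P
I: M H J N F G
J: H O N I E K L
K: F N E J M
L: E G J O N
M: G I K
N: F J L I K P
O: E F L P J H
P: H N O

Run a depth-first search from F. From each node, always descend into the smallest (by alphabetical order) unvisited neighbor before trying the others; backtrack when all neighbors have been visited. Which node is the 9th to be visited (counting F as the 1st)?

N

Visit F
F → H
H → G
G → I
I → J
J → E
E → K
K → M
K → N
N → L
L → O
O → P

Visit order: F, H, G, I, J, E, K, M, N, L, O, P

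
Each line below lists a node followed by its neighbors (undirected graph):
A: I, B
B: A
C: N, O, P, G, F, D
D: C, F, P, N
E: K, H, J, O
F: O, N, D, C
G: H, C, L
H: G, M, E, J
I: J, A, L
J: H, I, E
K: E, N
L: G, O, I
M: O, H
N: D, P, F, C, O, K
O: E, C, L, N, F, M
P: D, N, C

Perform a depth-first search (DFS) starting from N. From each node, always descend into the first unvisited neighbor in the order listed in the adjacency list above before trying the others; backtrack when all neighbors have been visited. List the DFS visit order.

N, D, C, O, E, K, H, G, L, I, J, A, B, M, F, P

Visit N
N → D
D → C
C → O
O → E
E → K
E → H
H → G
G → L
L → I
I → J
I → A
A → B
H → M
O → F
C → P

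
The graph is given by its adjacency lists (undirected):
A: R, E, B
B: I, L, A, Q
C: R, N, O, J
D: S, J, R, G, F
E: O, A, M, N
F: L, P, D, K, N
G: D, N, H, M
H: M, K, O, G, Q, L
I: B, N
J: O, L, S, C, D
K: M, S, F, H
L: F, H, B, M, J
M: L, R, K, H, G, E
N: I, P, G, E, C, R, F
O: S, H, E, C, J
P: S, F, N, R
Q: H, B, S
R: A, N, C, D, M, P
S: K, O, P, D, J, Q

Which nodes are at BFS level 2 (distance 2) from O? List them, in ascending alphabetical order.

A, D, G, K, L, M, N, P, Q, R

Level 0: O
Level 1: C, E, H, J, S
Level 2: A, D, G, K, L, M, N, P, Q, R
Level 3: B, F, I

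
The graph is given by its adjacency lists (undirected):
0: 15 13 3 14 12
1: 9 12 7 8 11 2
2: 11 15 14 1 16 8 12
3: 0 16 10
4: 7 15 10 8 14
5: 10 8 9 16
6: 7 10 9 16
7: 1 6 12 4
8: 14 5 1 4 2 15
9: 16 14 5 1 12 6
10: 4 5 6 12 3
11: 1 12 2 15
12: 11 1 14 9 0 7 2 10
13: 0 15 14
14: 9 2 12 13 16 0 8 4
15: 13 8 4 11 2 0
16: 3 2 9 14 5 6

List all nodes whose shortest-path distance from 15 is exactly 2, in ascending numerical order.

Level 0: 15
Level 1: 0, 2, 4, 8, 11, 13
Level 2: 1, 3, 5, 7, 10, 12, 14, 16
Level 3: 6, 9

1, 3, 5, 7, 10, 12, 14, 16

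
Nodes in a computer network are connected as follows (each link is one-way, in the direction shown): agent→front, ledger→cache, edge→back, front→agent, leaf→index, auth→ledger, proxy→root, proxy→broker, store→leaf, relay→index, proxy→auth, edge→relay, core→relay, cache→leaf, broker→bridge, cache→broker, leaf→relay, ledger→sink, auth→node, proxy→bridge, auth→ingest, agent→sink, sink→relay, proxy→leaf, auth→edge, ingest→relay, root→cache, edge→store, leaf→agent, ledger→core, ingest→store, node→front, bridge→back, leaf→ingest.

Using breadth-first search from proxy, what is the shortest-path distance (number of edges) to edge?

Level 0: proxy
Level 1: auth, bridge, broker, leaf, root
Level 2: agent, back, cache, edge, index, ingest, ledger, node, relay
Level 3: core, front, sink, store
edge first appears at level 2.

2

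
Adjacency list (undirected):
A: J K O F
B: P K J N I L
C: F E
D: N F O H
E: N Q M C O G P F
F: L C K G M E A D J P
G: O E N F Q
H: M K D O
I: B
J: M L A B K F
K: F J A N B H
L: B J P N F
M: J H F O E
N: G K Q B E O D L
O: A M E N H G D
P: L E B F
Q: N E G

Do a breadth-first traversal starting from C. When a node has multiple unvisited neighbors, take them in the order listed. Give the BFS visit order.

Visit C; enqueue F, E → queue [F, E]
Visit F; enqueue L, K, G, M, A, D, J, P → queue [E, L, K, G, M, A, D, J, P]
Visit E; enqueue N, Q, O → queue [L, K, G, M, A, D, J, P, N, Q, O]
Visit L; enqueue B → queue [K, G, M, A, D, J, P, N, Q, O, B]
Visit K; enqueue H → queue [G, M, A, D, J, P, N, Q, O, B, H]
Visit G → queue [M, A, D, J, P, N, Q, O, B, H]
Visit M → queue [A, D, J, P, N, Q, O, B, H]
Visit A → queue [D, J, P, N, Q, O, B, H]
Visit D → queue [J, P, N, Q, O, B, H]
Visit J → queue [P, N, Q, O, B, H]
Visit P → queue [N, Q, O, B, H]
Visit N → queue [Q, O, B, H]
Visit Q → queue [O, B, H]
Visit O → queue [B, H]
Visit B; enqueue I → queue [H, I]
Visit H → queue [I]
Visit I → queue []

C → F → E → L → K → G → M → A → D → J → P → N → Q → O → B → H → I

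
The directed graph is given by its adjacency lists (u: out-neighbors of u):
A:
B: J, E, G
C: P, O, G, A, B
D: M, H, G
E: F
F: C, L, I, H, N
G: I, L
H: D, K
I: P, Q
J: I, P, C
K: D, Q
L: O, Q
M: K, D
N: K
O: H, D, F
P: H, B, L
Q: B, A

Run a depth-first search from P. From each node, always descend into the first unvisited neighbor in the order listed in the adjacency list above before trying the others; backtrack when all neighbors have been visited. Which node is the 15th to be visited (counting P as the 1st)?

G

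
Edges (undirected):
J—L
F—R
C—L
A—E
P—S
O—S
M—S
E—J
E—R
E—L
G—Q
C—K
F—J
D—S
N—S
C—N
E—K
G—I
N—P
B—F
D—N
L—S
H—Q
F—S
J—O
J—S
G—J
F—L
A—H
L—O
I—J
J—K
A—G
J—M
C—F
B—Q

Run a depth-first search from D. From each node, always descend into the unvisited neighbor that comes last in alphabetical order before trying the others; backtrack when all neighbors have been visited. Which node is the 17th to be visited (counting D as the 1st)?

A

Visit D
D → S
S → P
P → N
N → C
C → L
L → O
O → J
J → M
J → K
K → E
E → R
R → F
F → B
B → Q
Q → H
H → A
A → G
G → I

Visit order: D, S, P, N, C, L, O, J, M, K, E, R, F, B, Q, H, A, G, I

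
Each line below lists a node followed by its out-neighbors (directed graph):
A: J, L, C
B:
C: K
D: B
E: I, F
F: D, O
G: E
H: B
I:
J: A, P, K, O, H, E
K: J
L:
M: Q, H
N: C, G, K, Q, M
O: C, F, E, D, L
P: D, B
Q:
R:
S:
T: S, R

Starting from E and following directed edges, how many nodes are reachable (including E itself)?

BFS from E visits: E, I, F, D, O, B, C, L, K, J, A, P, H
Reachable nodes: 13 of 20 total.

13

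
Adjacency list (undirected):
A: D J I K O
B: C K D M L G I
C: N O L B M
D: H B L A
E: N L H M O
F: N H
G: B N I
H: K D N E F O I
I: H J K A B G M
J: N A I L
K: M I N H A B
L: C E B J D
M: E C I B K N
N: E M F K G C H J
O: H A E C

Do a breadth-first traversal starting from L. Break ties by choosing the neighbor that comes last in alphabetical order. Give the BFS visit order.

L → J → E → D → C → B → N → I → A → O → M → H → K → G → F

Visit L; enqueue J, E, D, C, B → queue [J, E, D, C, B]
Visit J; enqueue N, I, A → queue [E, D, C, B, N, I, A]
Visit E; enqueue O, M, H → queue [D, C, B, N, I, A, O, M, H]
Visit D → queue [C, B, N, I, A, O, M, H]
Visit C → queue [B, N, I, A, O, M, H]
Visit B; enqueue K, G → queue [N, I, A, O, M, H, K, G]
Visit N; enqueue F → queue [I, A, O, M, H, K, G, F]
Visit I → queue [A, O, M, H, K, G, F]
Visit A → queue [O, M, H, K, G, F]
Visit O → queue [M, H, K, G, F]
Visit M → queue [H, K, G, F]
Visit H → queue [K, G, F]
Visit K → queue [G, F]
Visit G → queue [F]
Visit F → queue []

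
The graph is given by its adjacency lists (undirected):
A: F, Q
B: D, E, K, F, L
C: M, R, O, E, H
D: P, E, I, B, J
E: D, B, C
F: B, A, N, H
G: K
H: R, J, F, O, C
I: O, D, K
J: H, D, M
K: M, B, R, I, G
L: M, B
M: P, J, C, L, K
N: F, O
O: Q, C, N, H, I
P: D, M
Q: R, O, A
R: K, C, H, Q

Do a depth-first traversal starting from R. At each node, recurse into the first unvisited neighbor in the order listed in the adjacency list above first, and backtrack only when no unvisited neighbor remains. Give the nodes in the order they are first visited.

R, K, M, P, D, E, B, F, A, Q, O, C, H, J, N, I, L, G

Visit R
R → K
K → M
M → P
P → D
D → E
E → B
B → F
F → A
A → Q
Q → O
O → C
C → H
H → J
O → N
O → I
B → L
K → G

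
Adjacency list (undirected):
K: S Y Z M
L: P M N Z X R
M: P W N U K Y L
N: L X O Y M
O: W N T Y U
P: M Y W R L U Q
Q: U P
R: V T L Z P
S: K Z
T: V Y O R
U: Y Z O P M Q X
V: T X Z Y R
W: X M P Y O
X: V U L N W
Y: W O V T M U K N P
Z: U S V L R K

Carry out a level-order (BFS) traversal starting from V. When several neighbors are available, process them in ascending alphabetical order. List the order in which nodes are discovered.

V → R → T → X → Y → Z → L → P → O → N → U → W → K → M → S → Q

Visit V; enqueue R, T, X, Y, Z → queue [R, T, X, Y, Z]
Visit R; enqueue L, P → queue [T, X, Y, Z, L, P]
Visit T; enqueue O → queue [X, Y, Z, L, P, O]
Visit X; enqueue N, U, W → queue [Y, Z, L, P, O, N, U, W]
Visit Y; enqueue K, M → queue [Z, L, P, O, N, U, W, K, M]
Visit Z; enqueue S → queue [L, P, O, N, U, W, K, M, S]
Visit L → queue [P, O, N, U, W, K, M, S]
Visit P; enqueue Q → queue [O, N, U, W, K, M, S, Q]
Visit O → queue [N, U, W, K, M, S, Q]
Visit N → queue [U, W, K, M, S, Q]
Visit U → queue [W, K, M, S, Q]
Visit W → queue [K, M, S, Q]
Visit K → queue [M, S, Q]
Visit M → queue [S, Q]
Visit S → queue [Q]
Visit Q → queue []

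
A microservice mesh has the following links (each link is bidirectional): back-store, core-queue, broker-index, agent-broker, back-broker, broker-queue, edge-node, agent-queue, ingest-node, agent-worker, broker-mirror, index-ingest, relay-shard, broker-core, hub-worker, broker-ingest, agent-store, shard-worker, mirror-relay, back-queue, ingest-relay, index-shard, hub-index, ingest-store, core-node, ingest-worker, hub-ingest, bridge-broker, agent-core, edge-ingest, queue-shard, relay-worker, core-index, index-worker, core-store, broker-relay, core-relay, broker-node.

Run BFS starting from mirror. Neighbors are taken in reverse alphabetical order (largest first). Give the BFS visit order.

mirror, relay, broker, worker, shard, ingest, core, queue, node, index, bridge, back, agent, hub, store, edge

Visit mirror; enqueue relay, broker → queue [relay, broker]
Visit relay; enqueue worker, shard, ingest, core → queue [broker, worker, shard, ingest, core]
Visit broker; enqueue queue, node, index, bridge, back, agent → queue [worker, shard, ingest, core, queue, node, index, bridge, back, agent]
Visit worker; enqueue hub → queue [shard, ingest, core, queue, node, index, bridge, back, agent, hub]
Visit shard → queue [ingest, core, queue, node, index, bridge, back, agent, hub]
Visit ingest; enqueue store, edge → queue [core, queue, node, index, bridge, back, agent, hub, store, edge]
Visit core → queue [queue, node, index, bridge, back, agent, hub, store, edge]
Visit queue → queue [node, index, bridge, back, agent, hub, store, edge]
Visit node → queue [index, bridge, back, agent, hub, store, edge]
Visit index → queue [bridge, back, agent, hub, store, edge]
Visit bridge → queue [back, agent, hub, store, edge]
Visit back → queue [agent, hub, store, edge]
Visit agent → queue [hub, store, edge]
Visit hub → queue [store, edge]
Visit store → queue [edge]
Visit edge → queue []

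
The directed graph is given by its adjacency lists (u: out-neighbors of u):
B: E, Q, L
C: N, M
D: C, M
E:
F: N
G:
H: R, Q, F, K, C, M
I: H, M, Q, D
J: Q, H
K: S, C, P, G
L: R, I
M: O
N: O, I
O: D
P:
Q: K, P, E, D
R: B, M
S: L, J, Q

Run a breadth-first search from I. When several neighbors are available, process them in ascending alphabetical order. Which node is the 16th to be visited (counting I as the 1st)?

Visit I; enqueue D, H, M, Q → queue [D, H, M, Q]
Visit D; enqueue C → queue [H, M, Q, C]
Visit H; enqueue F, K, R → queue [M, Q, C, F, K, R]
Visit M; enqueue O → queue [Q, C, F, K, R, O]
Visit Q; enqueue E, P → queue [C, F, K, R, O, E, P]
Visit C; enqueue N → queue [F, K, R, O, E, P, N]
Visit F → queue [K, R, O, E, P, N]
Visit K; enqueue G, S → queue [R, O, E, P, N, G, S]
Visit R; enqueue B → queue [O, E, P, N, G, S, B]
Visit O → queue [E, P, N, G, S, B]
Visit E → queue [P, N, G, S, B]
Visit P → queue [N, G, S, B]
Visit N → queue [G, S, B]
Visit G → queue [S, B]
Visit S; enqueue J, L → queue [B, J, L]
Visit B → queue [J, L]
Visit J → queue [L]
Visit L → queue []

Visit order: I, D, H, M, Q, C, F, K, R, O, E, P, N, G, S, B, J, L

B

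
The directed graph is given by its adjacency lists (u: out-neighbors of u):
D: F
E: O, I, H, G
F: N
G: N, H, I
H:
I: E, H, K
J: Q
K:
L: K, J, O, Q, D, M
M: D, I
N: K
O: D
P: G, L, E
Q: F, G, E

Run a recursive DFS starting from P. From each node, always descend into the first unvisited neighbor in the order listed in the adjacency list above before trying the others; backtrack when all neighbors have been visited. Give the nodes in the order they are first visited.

P G N K H I E O D F L J Q M

Visit P
P → G
G → N
N → K
G → H
G → I
I → E
E → O
O → D
D → F
P → L
L → J
J → Q
L → M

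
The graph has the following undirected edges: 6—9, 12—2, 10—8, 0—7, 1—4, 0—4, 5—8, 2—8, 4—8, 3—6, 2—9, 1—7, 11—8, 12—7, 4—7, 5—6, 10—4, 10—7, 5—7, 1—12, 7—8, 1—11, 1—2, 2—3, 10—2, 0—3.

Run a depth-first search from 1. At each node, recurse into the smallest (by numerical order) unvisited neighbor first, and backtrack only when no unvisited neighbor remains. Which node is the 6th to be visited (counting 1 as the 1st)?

7

Visit 1
1 → 2
2 → 3
3 → 0
0 → 4
4 → 7
7 → 5
5 → 6
6 → 9
5 → 8
8 → 10
8 → 11
7 → 12

Visit order: 1, 2, 3, 0, 4, 7, 5, 6, 9, 8, 10, 11, 12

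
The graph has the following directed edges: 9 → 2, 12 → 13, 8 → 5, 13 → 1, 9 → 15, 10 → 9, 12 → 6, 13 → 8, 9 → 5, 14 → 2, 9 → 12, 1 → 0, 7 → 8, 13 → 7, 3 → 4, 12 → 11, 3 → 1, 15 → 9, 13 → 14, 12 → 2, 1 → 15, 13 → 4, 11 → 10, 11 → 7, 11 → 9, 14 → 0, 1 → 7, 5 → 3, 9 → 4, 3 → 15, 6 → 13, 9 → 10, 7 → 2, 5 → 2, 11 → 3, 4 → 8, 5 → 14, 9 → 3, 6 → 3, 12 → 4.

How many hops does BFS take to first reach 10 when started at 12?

Level 0: 12
Level 1: 2, 4, 6, 11, 13
Level 2: 1, 3, 7, 8, 9, 10, 14
Level 3: 0, 5, 15
10 first appears at level 2.

2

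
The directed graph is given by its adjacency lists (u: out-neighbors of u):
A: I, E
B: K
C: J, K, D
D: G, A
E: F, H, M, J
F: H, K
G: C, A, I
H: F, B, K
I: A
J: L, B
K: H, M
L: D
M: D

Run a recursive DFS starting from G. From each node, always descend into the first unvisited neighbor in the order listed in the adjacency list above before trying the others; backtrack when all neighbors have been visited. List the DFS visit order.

G C J L D A I E F H B K M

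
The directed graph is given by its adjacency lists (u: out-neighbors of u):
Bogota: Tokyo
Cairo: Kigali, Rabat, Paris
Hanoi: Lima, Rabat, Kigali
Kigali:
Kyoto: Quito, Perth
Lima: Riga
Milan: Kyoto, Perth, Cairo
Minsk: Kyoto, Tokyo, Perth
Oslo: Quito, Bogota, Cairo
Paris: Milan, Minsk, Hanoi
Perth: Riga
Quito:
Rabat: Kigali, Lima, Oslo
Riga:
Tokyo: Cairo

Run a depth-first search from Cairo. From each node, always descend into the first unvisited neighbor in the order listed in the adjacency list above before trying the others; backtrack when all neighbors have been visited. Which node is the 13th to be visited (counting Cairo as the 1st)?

Perth

Visit Cairo
Cairo → Kigali
Cairo → Rabat
Rabat → Lima
Lima → Riga
Rabat → Oslo
Oslo → Quito
Oslo → Bogota
Bogota → Tokyo
Cairo → Paris
Paris → Milan
Milan → Kyoto
Kyoto → Perth
Paris → Minsk
Paris → Hanoi

Visit order: Cairo, Kigali, Rabat, Lima, Riga, Oslo, Quito, Bogota, Tokyo, Paris, Milan, Kyoto, Perth, Minsk, Hanoi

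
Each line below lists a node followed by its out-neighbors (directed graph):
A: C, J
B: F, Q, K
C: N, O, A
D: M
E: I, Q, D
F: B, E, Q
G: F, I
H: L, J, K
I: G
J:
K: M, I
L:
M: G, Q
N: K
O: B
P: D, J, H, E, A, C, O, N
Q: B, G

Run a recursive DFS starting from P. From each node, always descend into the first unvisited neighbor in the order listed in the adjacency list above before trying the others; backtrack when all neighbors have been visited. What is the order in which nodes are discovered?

P, D, M, G, F, B, Q, K, I, E, J, H, L, A, C, N, O

Visit P
P → D
D → M
M → G
G → F
F → B
B → Q
B → K
K → I
F → E
P → J
P → H
H → L
P → A
A → C
C → N
C → O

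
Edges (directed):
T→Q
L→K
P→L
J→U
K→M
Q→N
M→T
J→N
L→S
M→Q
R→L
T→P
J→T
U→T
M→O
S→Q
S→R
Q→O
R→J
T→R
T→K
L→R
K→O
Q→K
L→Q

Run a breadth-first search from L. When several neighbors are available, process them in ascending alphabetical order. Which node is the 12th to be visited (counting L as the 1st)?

P

Visit L; enqueue K, Q, R, S → queue [K, Q, R, S]
Visit K; enqueue M, O → queue [Q, R, S, M, O]
Visit Q; enqueue N → queue [R, S, M, O, N]
Visit R; enqueue J → queue [S, M, O, N, J]
Visit S → queue [M, O, N, J]
Visit M; enqueue T → queue [O, N, J, T]
Visit O → queue [N, J, T]
Visit N → queue [J, T]
Visit J; enqueue U → queue [T, U]
Visit T; enqueue P → queue [U, P]
Visit U → queue [P]
Visit P → queue []

Visit order: L, K, Q, R, S, M, O, N, J, T, U, P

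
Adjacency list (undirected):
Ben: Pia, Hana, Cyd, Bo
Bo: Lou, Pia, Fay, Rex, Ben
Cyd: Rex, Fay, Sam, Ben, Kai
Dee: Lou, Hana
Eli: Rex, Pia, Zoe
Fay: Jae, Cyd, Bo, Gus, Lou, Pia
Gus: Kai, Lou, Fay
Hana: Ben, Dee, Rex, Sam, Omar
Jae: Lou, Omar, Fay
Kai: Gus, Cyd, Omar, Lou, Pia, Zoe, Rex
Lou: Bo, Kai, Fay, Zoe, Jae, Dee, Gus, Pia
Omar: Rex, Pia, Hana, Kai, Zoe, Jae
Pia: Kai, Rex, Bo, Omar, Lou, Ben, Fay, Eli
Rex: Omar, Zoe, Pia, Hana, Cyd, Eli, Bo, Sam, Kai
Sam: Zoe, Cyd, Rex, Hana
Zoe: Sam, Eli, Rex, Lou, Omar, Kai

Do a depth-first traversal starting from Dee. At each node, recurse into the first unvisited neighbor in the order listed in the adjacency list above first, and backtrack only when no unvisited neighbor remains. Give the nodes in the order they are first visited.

Dee Lou Bo Pia Kai Gus Fay Jae Omar Rex Zoe Sam Cyd Ben Hana Eli

Visit Dee
Dee → Lou
Lou → Bo
Bo → Pia
Pia → Kai
Kai → Gus
Gus → Fay
Fay → Jae
Jae → Omar
Omar → Rex
Rex → Zoe
Zoe → Sam
Sam → Cyd
Cyd → Ben
Ben → Hana
Zoe → Eli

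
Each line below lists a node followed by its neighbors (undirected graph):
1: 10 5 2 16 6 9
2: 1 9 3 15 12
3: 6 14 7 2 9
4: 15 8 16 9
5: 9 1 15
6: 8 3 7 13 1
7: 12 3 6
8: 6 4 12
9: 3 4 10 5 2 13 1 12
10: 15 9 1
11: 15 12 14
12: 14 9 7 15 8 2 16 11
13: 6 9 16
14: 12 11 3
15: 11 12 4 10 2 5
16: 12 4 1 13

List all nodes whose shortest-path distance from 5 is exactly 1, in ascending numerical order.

1, 9, 15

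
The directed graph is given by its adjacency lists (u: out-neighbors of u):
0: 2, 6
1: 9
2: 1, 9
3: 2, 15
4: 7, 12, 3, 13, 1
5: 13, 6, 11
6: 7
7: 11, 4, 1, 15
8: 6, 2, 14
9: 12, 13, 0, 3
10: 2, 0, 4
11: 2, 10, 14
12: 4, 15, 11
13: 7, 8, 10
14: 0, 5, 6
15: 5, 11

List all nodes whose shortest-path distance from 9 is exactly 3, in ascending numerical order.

Level 0: 9
Level 1: 0, 3, 12, 13
Level 2: 2, 4, 6, 7, 8, 10, 11, 15
Level 3: 1, 5, 14

1, 5, 14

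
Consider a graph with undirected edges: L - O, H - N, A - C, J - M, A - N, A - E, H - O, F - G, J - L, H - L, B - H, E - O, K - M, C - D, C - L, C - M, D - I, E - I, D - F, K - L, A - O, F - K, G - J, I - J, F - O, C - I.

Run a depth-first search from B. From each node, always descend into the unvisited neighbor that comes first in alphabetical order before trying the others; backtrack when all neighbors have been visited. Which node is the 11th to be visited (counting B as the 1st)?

Visit B
B → H
H → L
L → C
C → A
A → E
E → I
I → D
D → F
F → G
G → J
J → M
M → K
F → O
A → N

Visit order: B, H, L, C, A, E, I, D, F, G, J, M, K, O, N

J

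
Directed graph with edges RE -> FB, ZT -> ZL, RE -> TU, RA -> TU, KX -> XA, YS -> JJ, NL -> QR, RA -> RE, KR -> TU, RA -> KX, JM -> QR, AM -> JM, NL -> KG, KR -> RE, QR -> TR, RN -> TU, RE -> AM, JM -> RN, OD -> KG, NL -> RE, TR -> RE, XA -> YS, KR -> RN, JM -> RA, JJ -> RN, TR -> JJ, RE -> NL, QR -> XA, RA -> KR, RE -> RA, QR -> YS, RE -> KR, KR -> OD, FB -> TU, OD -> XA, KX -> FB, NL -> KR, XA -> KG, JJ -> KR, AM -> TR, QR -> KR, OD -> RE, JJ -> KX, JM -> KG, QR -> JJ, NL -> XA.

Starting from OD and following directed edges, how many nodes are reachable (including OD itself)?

17

BFS from OD visits: OD, KG, RE, XA, AM, FB, KR, NL, RA, TU, YS, JM, TR, RN, QR, KX, JJ
Reachable nodes: 17 of 19 total.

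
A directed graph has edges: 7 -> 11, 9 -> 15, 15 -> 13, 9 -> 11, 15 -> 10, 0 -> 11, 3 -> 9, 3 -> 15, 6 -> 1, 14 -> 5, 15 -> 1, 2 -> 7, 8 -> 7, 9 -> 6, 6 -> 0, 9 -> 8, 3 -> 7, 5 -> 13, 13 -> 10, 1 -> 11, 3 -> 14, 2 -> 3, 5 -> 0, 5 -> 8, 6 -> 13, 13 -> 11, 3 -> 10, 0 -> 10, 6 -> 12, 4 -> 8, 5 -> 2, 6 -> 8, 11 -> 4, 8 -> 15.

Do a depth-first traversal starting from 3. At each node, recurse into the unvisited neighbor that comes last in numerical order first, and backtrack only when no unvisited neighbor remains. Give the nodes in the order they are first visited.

3 -> 15 -> 13 -> 11 -> 4 -> 8 -> 7 -> 10 -> 1 -> 14 -> 5 -> 2 -> 0 -> 9 -> 6 -> 12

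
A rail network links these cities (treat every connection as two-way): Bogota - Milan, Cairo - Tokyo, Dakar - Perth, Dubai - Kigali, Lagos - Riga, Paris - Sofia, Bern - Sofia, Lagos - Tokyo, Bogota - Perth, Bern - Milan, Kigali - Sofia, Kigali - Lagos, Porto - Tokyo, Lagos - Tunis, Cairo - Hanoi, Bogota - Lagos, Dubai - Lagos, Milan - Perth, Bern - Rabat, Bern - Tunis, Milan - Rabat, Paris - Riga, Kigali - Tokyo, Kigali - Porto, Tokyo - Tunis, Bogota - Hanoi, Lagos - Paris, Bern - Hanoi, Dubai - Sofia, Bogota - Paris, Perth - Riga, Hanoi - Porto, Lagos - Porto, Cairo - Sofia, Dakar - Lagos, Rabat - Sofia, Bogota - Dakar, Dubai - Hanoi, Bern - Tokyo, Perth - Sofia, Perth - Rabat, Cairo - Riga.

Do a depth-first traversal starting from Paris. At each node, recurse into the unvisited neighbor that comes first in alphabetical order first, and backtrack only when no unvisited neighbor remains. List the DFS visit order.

Paris, Bogota, Dakar, Lagos, Dubai, Hanoi, Bern, Milan, Perth, Rabat, Sofia, Cairo, Riga, Tokyo, Kigali, Porto, Tunis

Visit Paris
Paris → Bogota
Bogota → Dakar
Dakar → Lagos
Lagos → Dubai
Dubai → Hanoi
Hanoi → Bern
Bern → Milan
Milan → Perth
Perth → Rabat
Rabat → Sofia
Sofia → Cairo
Cairo → Riga
Cairo → Tokyo
Tokyo → Kigali
Kigali → Porto
Tokyo → Tunis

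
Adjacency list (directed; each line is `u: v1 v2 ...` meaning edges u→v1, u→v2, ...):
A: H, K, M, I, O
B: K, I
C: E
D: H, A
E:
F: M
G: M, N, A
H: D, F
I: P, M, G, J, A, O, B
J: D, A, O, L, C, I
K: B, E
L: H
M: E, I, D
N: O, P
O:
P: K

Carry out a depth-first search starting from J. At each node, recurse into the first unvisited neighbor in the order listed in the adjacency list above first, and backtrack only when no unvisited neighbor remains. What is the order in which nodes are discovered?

J, D, H, F, M, E, I, P, K, B, G, N, O, A, L, C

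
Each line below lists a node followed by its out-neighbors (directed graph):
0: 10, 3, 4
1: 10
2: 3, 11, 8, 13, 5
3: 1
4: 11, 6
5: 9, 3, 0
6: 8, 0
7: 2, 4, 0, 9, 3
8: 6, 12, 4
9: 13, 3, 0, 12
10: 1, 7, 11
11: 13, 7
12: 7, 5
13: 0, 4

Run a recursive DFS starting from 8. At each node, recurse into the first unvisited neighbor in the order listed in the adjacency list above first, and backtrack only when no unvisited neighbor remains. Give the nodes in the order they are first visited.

Visit 8
8 → 6
6 → 0
0 → 10
10 → 1
10 → 7
7 → 2
2 → 3
2 → 11
11 → 13
13 → 4
2 → 5
5 → 9
9 → 12

8 6 0 10 1 7 2 3 11 13 4 5 9 12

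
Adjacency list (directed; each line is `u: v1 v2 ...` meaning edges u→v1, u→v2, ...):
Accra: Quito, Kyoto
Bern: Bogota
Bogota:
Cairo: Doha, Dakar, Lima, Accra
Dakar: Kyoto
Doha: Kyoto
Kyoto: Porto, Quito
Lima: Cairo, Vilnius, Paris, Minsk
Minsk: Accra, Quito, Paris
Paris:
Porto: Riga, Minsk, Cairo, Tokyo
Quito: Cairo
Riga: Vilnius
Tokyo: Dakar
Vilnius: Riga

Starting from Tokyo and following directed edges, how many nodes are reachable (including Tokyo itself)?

13

BFS from Tokyo visits: Tokyo, Dakar, Kyoto, Porto, Quito, Riga, Minsk, Cairo, Vilnius, Accra, Paris, Doha, Lima
Reachable nodes: 13 of 15 total.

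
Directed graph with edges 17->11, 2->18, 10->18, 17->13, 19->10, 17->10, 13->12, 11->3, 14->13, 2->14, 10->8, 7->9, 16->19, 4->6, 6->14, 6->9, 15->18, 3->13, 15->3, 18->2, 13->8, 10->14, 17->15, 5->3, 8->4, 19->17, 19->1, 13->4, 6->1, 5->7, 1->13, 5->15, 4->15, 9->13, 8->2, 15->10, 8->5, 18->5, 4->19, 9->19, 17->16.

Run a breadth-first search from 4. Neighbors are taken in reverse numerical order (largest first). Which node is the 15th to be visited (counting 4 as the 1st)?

8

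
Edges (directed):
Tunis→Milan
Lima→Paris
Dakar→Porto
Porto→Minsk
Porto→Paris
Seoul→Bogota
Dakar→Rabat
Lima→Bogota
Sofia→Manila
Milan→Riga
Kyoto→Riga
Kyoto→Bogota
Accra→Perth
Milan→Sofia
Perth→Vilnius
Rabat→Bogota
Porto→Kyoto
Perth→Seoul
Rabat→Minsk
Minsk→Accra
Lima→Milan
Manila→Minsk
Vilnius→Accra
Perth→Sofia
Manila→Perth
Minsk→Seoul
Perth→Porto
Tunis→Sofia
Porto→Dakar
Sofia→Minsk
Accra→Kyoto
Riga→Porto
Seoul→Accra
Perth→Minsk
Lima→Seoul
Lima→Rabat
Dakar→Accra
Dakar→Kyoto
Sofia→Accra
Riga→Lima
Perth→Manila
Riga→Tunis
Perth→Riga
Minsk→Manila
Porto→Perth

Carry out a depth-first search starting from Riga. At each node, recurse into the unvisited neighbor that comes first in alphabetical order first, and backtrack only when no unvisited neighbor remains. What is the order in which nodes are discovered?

Visit Riga
Riga → Lima
Lima → Bogota
Lima → Milan
Milan → Sofia
Sofia → Accra
Accra → Kyoto
Accra → Perth
Perth → Manila
Manila → Minsk
Minsk → Seoul
Perth → Porto
Porto → Dakar
Dakar → Rabat
Porto → Paris
Perth → Vilnius
Riga → Tunis

Riga, Lima, Bogota, Milan, Sofia, Accra, Kyoto, Perth, Manila, Minsk, Seoul, Porto, Dakar, Rabat, Paris, Vilnius, Tunis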